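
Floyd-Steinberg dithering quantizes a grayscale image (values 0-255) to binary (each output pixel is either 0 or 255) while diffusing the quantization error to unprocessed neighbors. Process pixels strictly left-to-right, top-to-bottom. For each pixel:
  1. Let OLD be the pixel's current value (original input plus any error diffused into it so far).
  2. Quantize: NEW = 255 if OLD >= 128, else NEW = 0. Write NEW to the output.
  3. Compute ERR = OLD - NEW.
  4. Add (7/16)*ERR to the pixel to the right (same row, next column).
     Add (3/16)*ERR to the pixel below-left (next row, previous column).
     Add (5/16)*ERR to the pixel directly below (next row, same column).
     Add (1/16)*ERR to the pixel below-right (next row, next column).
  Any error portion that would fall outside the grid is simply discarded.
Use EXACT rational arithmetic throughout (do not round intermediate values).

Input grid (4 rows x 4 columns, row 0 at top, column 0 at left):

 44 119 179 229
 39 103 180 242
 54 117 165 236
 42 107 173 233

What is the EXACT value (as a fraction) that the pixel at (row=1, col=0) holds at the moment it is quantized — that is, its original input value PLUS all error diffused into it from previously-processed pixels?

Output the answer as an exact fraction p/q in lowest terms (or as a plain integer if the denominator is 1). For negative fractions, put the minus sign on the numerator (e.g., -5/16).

(0,0): OLD=44 → NEW=0, ERR=44
(0,1): OLD=553/4 → NEW=255, ERR=-467/4
(0,2): OLD=8187/64 → NEW=0, ERR=8187/64
(0,3): OLD=291805/1024 → NEW=255, ERR=30685/1024
(1,0): OLD=1975/64 → NEW=0, ERR=1975/64
Target (1,0): original=39, with diffused error = 1975/64

Answer: 1975/64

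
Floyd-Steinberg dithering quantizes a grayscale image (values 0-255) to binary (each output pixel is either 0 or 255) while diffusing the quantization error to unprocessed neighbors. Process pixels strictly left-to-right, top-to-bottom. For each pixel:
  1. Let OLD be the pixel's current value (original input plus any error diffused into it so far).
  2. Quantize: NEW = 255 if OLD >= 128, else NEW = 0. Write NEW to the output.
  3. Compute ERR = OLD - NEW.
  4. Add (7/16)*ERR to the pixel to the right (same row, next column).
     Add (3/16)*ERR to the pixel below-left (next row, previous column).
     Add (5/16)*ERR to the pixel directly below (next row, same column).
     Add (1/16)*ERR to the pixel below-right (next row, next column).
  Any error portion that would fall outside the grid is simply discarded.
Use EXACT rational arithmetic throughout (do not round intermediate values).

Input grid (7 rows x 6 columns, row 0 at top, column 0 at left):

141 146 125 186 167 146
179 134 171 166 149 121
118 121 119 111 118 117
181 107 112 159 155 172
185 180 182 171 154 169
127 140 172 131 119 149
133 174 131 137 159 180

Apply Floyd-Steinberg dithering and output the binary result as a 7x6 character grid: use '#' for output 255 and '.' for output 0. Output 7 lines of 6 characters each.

(0,0): OLD=141 → NEW=255, ERR=-114
(0,1): OLD=769/8 → NEW=0, ERR=769/8
(0,2): OLD=21383/128 → NEW=255, ERR=-11257/128
(0,3): OLD=302129/2048 → NEW=255, ERR=-220111/2048
(0,4): OLD=3931479/32768 → NEW=0, ERR=3931479/32768
(0,5): OLD=104066401/524288 → NEW=255, ERR=-29627039/524288
(1,0): OLD=20659/128 → NEW=255, ERR=-11981/128
(1,1): OLD=101861/1024 → NEW=0, ERR=101861/1024
(1,2): OLD=5665353/32768 → NEW=255, ERR=-2690487/32768
(1,3): OLD=14875541/131072 → NEW=0, ERR=14875541/131072
(1,4): OLD=1835706527/8388608 → NEW=255, ERR=-303388513/8388608
(1,5): OLD=12752921001/134217728 → NEW=0, ERR=12752921001/134217728
(2,0): OLD=1759655/16384 → NEW=0, ERR=1759655/16384
(2,1): OLD=93233181/524288 → NEW=255, ERR=-40460259/524288
(2,2): OLD=730442903/8388608 → NEW=0, ERR=730442903/8388608
(2,3): OLD=11586255519/67108864 → NEW=255, ERR=-5526504801/67108864
(2,4): OLD=205252239197/2147483648 → NEW=0, ERR=205252239197/2147483648
(2,5): OLD=6399421284187/34359738368 → NEW=255, ERR=-2362311999653/34359738368
(3,0): OLD=1678502071/8388608 → NEW=255, ERR=-460592969/8388608
(3,1): OLD=5496298731/67108864 → NEW=0, ERR=5496298731/67108864
(3,2): OLD=83096231985/536870912 → NEW=255, ERR=-53805850575/536870912
(3,3): OLD=3875143917011/34359738368 → NEW=0, ERR=3875143917011/34359738368
(3,4): OLD=59420915625203/274877906944 → NEW=255, ERR=-10672950645517/274877906944
(3,5): OLD=613533152022365/4398046511104 → NEW=255, ERR=-507968708309155/4398046511104
(4,0): OLD=196707414873/1073741824 → NEW=255, ERR=-77096750247/1073741824
(4,1): OLD=2610612096389/17179869184 → NEW=255, ERR=-1770254545531/17179869184
(4,2): OLD=72493659007487/549755813888 → NEW=255, ERR=-67694073533953/549755813888
(4,3): OLD=1221150010558875/8796093022208 → NEW=255, ERR=-1021853710104165/8796093022208
(4,4): OLD=10757149725608523/140737488355328 → NEW=0, ERR=10757149725608523/140737488355328
(4,5): OLD=369114672532097069/2251799813685248 → NEW=255, ERR=-205094279957641171/2251799813685248
(5,0): OLD=23430990525535/274877906944 → NEW=0, ERR=23430990525535/274877906944
(5,1): OLD=1033690406453327/8796093022208 → NEW=0, ERR=1033690406453327/8796093022208
(5,2): OLD=11027611750974549/70368744177664 → NEW=255, ERR=-6916418014329771/70368744177664
(5,3): OLD=131349392935951095/2251799813685248 → NEW=0, ERR=131349392935951095/2251799813685248
(5,4): OLD=648820898024682743/4503599627370496 → NEW=255, ERR=-499597006954793737/4503599627370496
(5,5): OLD=5532688454610767331/72057594037927936 → NEW=0, ERR=5532688454610767331/72057594037927936
(6,0): OLD=25568115654704205/140737488355328 → NEW=255, ERR=-10319943875904435/140737488355328
(6,1): OLD=372766952029263561/2251799813685248 → NEW=255, ERR=-201442000460474679/2251799813685248
(6,2): OLD=715431111707024673/9007199254740992 → NEW=0, ERR=715431111707024673/9007199254740992
(6,3): OLD=23495902859497475965/144115188075855872 → NEW=255, ERR=-13253470099845771395/144115188075855872
(6,4): OLD=235521718528855414749/2305843009213693952 → NEW=0, ERR=235521718528855414749/2305843009213693952
(6,5): OLD=8918916381414294864619/36893488147419103232 → NEW=255, ERR=-488923096177576459541/36893488147419103232
Row 0: #.##.#
Row 1: #.#.#.
Row 2: .#.#.#
Row 3: #.#.##
Row 4: ####.#
Row 5: ..#.#.
Row 6: ##.#.#

Answer: #.##.#
#.#.#.
.#.#.#
#.#.##
####.#
..#.#.
##.#.#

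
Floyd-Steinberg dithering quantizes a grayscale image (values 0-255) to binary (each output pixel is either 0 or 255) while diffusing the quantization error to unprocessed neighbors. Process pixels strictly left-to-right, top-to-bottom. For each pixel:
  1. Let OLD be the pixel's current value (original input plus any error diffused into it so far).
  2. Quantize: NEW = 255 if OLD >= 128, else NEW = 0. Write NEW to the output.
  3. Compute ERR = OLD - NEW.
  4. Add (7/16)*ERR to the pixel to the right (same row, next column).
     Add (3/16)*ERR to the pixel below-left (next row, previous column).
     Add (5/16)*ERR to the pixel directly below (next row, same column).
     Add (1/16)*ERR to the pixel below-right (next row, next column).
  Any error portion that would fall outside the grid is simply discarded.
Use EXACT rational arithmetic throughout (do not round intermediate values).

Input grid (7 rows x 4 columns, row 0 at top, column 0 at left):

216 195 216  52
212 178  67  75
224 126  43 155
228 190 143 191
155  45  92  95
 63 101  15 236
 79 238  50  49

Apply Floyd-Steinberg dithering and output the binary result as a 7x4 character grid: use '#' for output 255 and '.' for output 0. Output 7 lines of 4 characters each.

Answer: ###.
#...
##.#
##.#
..#.
.#.#
.#..

Derivation:
(0,0): OLD=216 → NEW=255, ERR=-39
(0,1): OLD=2847/16 → NEW=255, ERR=-1233/16
(0,2): OLD=46665/256 → NEW=255, ERR=-18615/256
(0,3): OLD=82687/4096 → NEW=0, ERR=82687/4096
(1,0): OLD=47453/256 → NEW=255, ERR=-17827/256
(1,1): OLD=219915/2048 → NEW=0, ERR=219915/2048
(1,2): OLD=5912935/65536 → NEW=0, ERR=5912935/65536
(1,3): OLD=121883265/1048576 → NEW=0, ERR=121883265/1048576
(2,0): OLD=7286697/32768 → NEW=255, ERR=-1069143/32768
(2,1): OLD=165514067/1048576 → NEW=255, ERR=-101872813/1048576
(2,2): OLD=119948959/2097152 → NEW=0, ERR=119948959/2097152
(2,3): OLD=7448626243/33554432 → NEW=255, ERR=-1107753917/33554432
(3,0): OLD=3348523929/16777216 → NEW=255, ERR=-929666151/16777216
(3,1): OLD=38676622343/268435456 → NEW=255, ERR=-29774418937/268435456
(3,2): OLD=429861190393/4294967296 → NEW=0, ERR=429861190393/4294967296
(3,3): OLD=15671141350479/68719476736 → NEW=255, ERR=-1852325217201/68719476736
(4,0): OLD=502023381989/4294967296 → NEW=0, ERR=502023381989/4294967296
(4,1): OLD=2638087824303/34359738368 → NEW=0, ERR=2638087824303/34359738368
(4,2): OLD=159297967627599/1099511627776 → NEW=255, ERR=-121077497455281/1099511627776
(4,3): OLD=785573639397081/17592186044416 → NEW=0, ERR=785573639397081/17592186044416
(5,0): OLD=62629815027413/549755813888 → NEW=0, ERR=62629815027413/549755813888
(5,1): OLD=2841007746181619/17592186044416 → NEW=255, ERR=-1644999695144461/17592186044416
(5,2): OLD=-414739097735609/8796093022208 → NEW=0, ERR=-414739097735609/8796093022208
(5,3): OLD=62612375373117199/281474976710656 → NEW=255, ERR=-9163743688100081/281474976710656
(6,0): OLD=27322294479094521/281474976710656 → NEW=0, ERR=27322294479094521/281474976710656
(6,1): OLD=1123764308967699807/4503599627370496 → NEW=255, ERR=-24653596011776673/4503599627370496
(6,2): OLD=1507592820625015145/72057594037927936 → NEW=0, ERR=1507592820625015145/72057594037927936
(6,3): OLD=51919168860692395231/1152921504606846976 → NEW=0, ERR=51919168860692395231/1152921504606846976
Row 0: ###.
Row 1: #...
Row 2: ##.#
Row 3: ##.#
Row 4: ..#.
Row 5: .#.#
Row 6: .#..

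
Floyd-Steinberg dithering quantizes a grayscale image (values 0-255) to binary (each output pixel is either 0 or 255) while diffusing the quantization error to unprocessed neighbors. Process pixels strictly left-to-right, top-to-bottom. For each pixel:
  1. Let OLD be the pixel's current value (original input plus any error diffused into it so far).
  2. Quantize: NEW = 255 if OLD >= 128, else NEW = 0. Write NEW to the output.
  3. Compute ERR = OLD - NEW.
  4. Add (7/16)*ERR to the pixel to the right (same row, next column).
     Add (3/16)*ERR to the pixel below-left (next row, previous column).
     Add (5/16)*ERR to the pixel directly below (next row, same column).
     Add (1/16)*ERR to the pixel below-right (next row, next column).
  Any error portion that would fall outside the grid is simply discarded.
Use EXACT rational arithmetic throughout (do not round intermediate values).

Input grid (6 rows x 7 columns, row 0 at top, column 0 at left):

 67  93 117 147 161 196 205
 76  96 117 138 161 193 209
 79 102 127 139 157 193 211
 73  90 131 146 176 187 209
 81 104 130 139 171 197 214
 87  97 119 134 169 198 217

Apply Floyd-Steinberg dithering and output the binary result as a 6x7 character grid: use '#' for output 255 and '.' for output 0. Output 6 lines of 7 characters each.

Answer: ..#.###
.#.#.##
.#.##.#
..#.###
#.#.###
..#.#.#

Derivation:
(0,0): OLD=67 → NEW=0, ERR=67
(0,1): OLD=1957/16 → NEW=0, ERR=1957/16
(0,2): OLD=43651/256 → NEW=255, ERR=-21629/256
(0,3): OLD=450709/4096 → NEW=0, ERR=450709/4096
(0,4): OLD=13706259/65536 → NEW=255, ERR=-3005421/65536
(0,5): OLD=184482949/1048576 → NEW=255, ERR=-82903931/1048576
(0,6): OLD=2859001763/16777216 → NEW=255, ERR=-1419188317/16777216
(1,0): OLD=30687/256 → NEW=0, ERR=30687/256
(1,1): OLD=358425/2048 → NEW=255, ERR=-163815/2048
(1,2): OLD=5497101/65536 → NEW=0, ERR=5497101/65536
(1,3): OLD=51171657/262144 → NEW=255, ERR=-15675063/262144
(1,4): OLD=1888466043/16777216 → NEW=0, ERR=1888466043/16777216
(1,5): OLD=26684019051/134217728 → NEW=255, ERR=-7541501589/134217728
(1,6): OLD=328654335461/2147483648 → NEW=255, ERR=-218953994779/2147483648
(2,0): OLD=3324707/32768 → NEW=0, ERR=3324707/32768
(2,1): OLD=151637425/1048576 → NEW=255, ERR=-115749455/1048576
(2,2): OLD=1488254291/16777216 → NEW=0, ERR=1488254291/16777216
(2,3): OLD=24893472123/134217728 → NEW=255, ERR=-9332048517/134217728
(2,4): OLD=158359548907/1073741824 → NEW=255, ERR=-115444616213/1073741824
(2,5): OLD=3996746420089/34359738368 → NEW=0, ERR=3996746420089/34359738368
(2,6): OLD=124528757681887/549755813888 → NEW=255, ERR=-15658974859553/549755813888
(3,0): OLD=1409441523/16777216 → NEW=0, ERR=1409441523/16777216
(3,1): OLD=15466169079/134217728 → NEW=0, ERR=15466169079/134217728
(3,2): OLD=203150818645/1073741824 → NEW=255, ERR=-70653346475/1073741824
(3,3): OLD=347329990211/4294967296 → NEW=0, ERR=347329990211/4294967296
(3,4): OLD=107337598941939/549755813888 → NEW=255, ERR=-32850133599501/549755813888
(3,5): OLD=814286802741897/4398046511104 → NEW=255, ERR=-307215057589623/4398046511104
(3,6): OLD=12441786677393687/70368744177664 → NEW=255, ERR=-5502243087910633/70368744177664
(4,0): OLD=276722343645/2147483648 → NEW=255, ERR=-270885986595/2147483648
(4,1): OLD=2670992846521/34359738368 → NEW=0, ERR=2670992846521/34359738368
(4,2): OLD=91155929344375/549755813888 → NEW=255, ERR=-49031803197065/549755813888
(4,3): OLD=483500293624397/4398046511104 → NEW=0, ERR=483500293624397/4398046511104
(4,4): OLD=6768786351489239/35184372088832 → NEW=255, ERR=-2203228531162921/35184372088832
(4,5): OLD=145668331240078167/1125899906842624 → NEW=255, ERR=-141436145004790953/1125899906842624
(4,6): OLD=2346201764219813777/18014398509481984 → NEW=255, ERR=-2247469855698092143/18014398509481984
(5,0): OLD=34170855420219/549755813888 → NEW=0, ERR=34170855420219/549755813888
(5,1): OLD=544827108328937/4398046511104 → NEW=0, ERR=544827108328937/4398046511104
(5,2): OLD=6009393076394927/35184372088832 → NEW=255, ERR=-2962621806257233/35184372088832
(5,3): OLD=32144615930765067/281474976710656 → NEW=0, ERR=32144615930765067/281474976710656
(5,4): OLD=3291433669331282585/18014398509481984 → NEW=255, ERR=-1302237950586623335/18014398509481984
(5,5): OLD=14384297324249796873/144115188075855872 → NEW=0, ERR=14384297324249796873/144115188075855872
(5,6): OLD=493055393480583237991/2305843009213693952 → NEW=255, ERR=-94934573868908719769/2305843009213693952
Row 0: ..#.###
Row 1: .#.#.##
Row 2: .#.##.#
Row 3: ..#.###
Row 4: #.#.###
Row 5: ..#.#.#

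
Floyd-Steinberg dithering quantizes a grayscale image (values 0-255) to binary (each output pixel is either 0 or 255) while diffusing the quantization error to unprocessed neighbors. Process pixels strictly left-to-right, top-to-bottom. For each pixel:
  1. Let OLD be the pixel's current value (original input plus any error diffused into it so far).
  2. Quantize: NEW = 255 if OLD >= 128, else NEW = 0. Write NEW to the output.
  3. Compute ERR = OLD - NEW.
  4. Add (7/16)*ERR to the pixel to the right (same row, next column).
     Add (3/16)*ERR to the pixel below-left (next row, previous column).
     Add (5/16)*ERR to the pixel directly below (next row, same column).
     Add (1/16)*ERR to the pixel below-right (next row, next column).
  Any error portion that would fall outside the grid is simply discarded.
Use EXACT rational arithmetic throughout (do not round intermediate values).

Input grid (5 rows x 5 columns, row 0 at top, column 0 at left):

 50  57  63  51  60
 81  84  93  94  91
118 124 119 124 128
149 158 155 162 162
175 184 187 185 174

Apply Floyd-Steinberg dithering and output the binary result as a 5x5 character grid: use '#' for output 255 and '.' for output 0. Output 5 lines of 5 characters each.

(0,0): OLD=50 → NEW=0, ERR=50
(0,1): OLD=631/8 → NEW=0, ERR=631/8
(0,2): OLD=12481/128 → NEW=0, ERR=12481/128
(0,3): OLD=191815/2048 → NEW=0, ERR=191815/2048
(0,4): OLD=3308785/32768 → NEW=0, ERR=3308785/32768
(1,0): OLD=14261/128 → NEW=0, ERR=14261/128
(1,1): OLD=183091/1024 → NEW=255, ERR=-78029/1024
(1,2): OLD=3690479/32768 → NEW=0, ERR=3690479/32768
(1,3): OLD=25895779/131072 → NEW=255, ERR=-7527581/131072
(1,4): OLD=216599625/2097152 → NEW=0, ERR=216599625/2097152
(2,0): OLD=2269665/16384 → NEW=255, ERR=-1908255/16384
(2,1): OLD=40533755/524288 → NEW=0, ERR=40533755/524288
(2,2): OLD=1446937137/8388608 → NEW=255, ERR=-692157903/8388608
(2,3): OLD=12933025155/134217728 → NEW=0, ERR=12933025155/134217728
(2,4): OLD=427012720085/2147483648 → NEW=255, ERR=-120595610155/2147483648
(3,0): OLD=1066183057/8388608 → NEW=0, ERR=1066183057/8388608
(3,1): OLD=14429441277/67108864 → NEW=255, ERR=-2683319043/67108864
(3,2): OLD=289096583343/2147483648 → NEW=255, ERR=-258511746897/2147483648
(3,3): OLD=531544768263/4294967296 → NEW=0, ERR=531544768263/4294967296
(3,4): OLD=14061269312483/68719476736 → NEW=255, ERR=-3462197255197/68719476736
(4,0): OLD=222502184351/1073741824 → NEW=255, ERR=-51301980769/1073741824
(4,1): OLD=4672040703967/34359738368 → NEW=255, ERR=-4089692579873/34359738368
(4,2): OLD=64878764474481/549755813888 → NEW=0, ERR=64878764474481/549755813888
(4,3): OLD=2272345470787807/8796093022208 → NEW=255, ERR=29341750124767/8796093022208
(4,4): OLD=23566512666776985/140737488355328 → NEW=255, ERR=-12321546863831655/140737488355328
Row 0: .....
Row 1: .#.#.
Row 2: #.#.#
Row 3: .##.#
Row 4: ##.##

Answer: .....
.#.#.
#.#.#
.##.#
##.##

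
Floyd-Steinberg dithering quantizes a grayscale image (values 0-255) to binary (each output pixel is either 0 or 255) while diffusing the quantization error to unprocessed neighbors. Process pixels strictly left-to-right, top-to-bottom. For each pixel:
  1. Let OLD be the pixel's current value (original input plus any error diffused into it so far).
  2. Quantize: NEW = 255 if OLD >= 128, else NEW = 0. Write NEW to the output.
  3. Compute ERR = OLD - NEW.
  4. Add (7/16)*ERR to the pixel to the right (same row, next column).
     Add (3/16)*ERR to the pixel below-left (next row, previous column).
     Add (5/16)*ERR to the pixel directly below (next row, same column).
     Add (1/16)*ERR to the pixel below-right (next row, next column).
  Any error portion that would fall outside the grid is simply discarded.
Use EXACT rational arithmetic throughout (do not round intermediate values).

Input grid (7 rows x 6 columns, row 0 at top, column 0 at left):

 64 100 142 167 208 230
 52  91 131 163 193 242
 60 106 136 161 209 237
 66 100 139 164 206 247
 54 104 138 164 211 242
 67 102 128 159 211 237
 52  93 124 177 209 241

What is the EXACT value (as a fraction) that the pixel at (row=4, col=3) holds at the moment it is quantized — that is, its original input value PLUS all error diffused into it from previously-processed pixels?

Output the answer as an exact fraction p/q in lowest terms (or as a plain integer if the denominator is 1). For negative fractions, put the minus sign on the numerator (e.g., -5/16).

Answer: 115078132164139/1099511627776

Derivation:
(0,0): OLD=64 → NEW=0, ERR=64
(0,1): OLD=128 → NEW=255, ERR=-127
(0,2): OLD=1383/16 → NEW=0, ERR=1383/16
(0,3): OLD=52433/256 → NEW=255, ERR=-12847/256
(0,4): OLD=762039/4096 → NEW=255, ERR=-282441/4096
(0,5): OLD=13096193/65536 → NEW=255, ERR=-3615487/65536
(1,0): OLD=771/16 → NEW=0, ERR=771/16
(1,1): OLD=11853/128 → NEW=0, ERR=11853/128
(1,2): OLD=742105/4096 → NEW=255, ERR=-302375/4096
(1,3): OLD=1761177/16384 → NEW=0, ERR=1761177/16384
(1,4): OLD=214957551/1048576 → NEW=255, ERR=-52429329/1048576
(1,5): OLD=3331537113/16777216 → NEW=255, ERR=-946652967/16777216
(2,0): OLD=189279/2048 → NEW=0, ERR=189279/2048
(2,1): OLD=10783453/65536 → NEW=255, ERR=-5928227/65536
(2,2): OLD=104121607/1048576 → NEW=0, ERR=104121607/1048576
(2,3): OLD=1879431839/8388608 → NEW=255, ERR=-259663201/8388608
(2,4): OLD=47236865517/268435456 → NEW=255, ERR=-21214175763/268435456
(2,5): OLD=780253873227/4294967296 → NEW=255, ERR=-314962787253/4294967296
(3,0): OLD=81705975/1048576 → NEW=0, ERR=81705975/1048576
(3,1): OLD=1092340467/8388608 → NEW=255, ERR=-1046754573/8388608
(3,2): OLD=6978021901/67108864 → NEW=0, ERR=6978021901/67108864
(3,3): OLD=821225741715/4294967296 → NEW=255, ERR=-273990918765/4294967296
(3,4): OLD=4731652897275/34359738368 → NEW=255, ERR=-4030080386565/34359738368
(3,5): OLD=92265197336597/549755813888 → NEW=255, ERR=-47922535204843/549755813888
(4,0): OLD=7375732593/134217728 → NEW=0, ERR=7375732593/134217728
(4,1): OLD=243554557909/2147483648 → NEW=0, ERR=243554557909/2147483648
(4,2): OLD=13768107510943/68719476736 → NEW=255, ERR=-3755359056737/68719476736
(4,3): OLD=115078132164139/1099511627776 → NEW=0, ERR=115078132164139/1099511627776
Target (4,3): original=164, with diffused error = 115078132164139/1099511627776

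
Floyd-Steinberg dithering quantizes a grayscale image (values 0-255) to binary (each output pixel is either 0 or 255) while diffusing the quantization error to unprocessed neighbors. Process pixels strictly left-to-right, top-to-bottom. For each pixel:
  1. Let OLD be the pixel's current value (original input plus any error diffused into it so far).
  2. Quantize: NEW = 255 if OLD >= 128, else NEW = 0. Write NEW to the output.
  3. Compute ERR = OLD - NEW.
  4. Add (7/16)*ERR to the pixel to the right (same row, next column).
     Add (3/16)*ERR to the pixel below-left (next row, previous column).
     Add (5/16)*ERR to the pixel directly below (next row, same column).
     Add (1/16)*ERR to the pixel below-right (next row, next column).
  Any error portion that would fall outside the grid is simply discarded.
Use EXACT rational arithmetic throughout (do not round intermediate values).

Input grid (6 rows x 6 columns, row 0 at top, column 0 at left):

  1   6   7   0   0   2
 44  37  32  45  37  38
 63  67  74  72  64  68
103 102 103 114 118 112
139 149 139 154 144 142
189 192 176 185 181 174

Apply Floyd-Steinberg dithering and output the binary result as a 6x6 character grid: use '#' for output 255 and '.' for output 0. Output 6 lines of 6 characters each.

Answer: ......
......
.#.#..
.#..#.
#.##.#
##.###

Derivation:
(0,0): OLD=1 → NEW=0, ERR=1
(0,1): OLD=103/16 → NEW=0, ERR=103/16
(0,2): OLD=2513/256 → NEW=0, ERR=2513/256
(0,3): OLD=17591/4096 → NEW=0, ERR=17591/4096
(0,4): OLD=123137/65536 → NEW=0, ERR=123137/65536
(0,5): OLD=2959111/1048576 → NEW=0, ERR=2959111/1048576
(1,0): OLD=11653/256 → NEW=0, ERR=11653/256
(1,1): OLD=124579/2048 → NEW=0, ERR=124579/2048
(1,2): OLD=4121439/65536 → NEW=0, ERR=4121439/65536
(1,3): OLD=19614003/262144 → NEW=0, ERR=19614003/262144
(1,4): OLD=1193180665/16777216 → NEW=0, ERR=1193180665/16777216
(1,5): OLD=18821063935/268435456 → NEW=0, ERR=18821063935/268435456
(2,0): OLD=2904241/32768 → NEW=0, ERR=2904241/32768
(2,1): OLD=146194091/1048576 → NEW=255, ERR=-121192789/1048576
(2,2): OLD=1022032065/16777216 → NEW=0, ERR=1022032065/16777216
(2,3): OLD=18696344313/134217728 → NEW=255, ERR=-15529176327/134217728
(2,4): OLD=229471822443/4294967296 → NEW=0, ERR=229471822443/4294967296
(2,5): OLD=8090366540189/68719476736 → NEW=0, ERR=8090366540189/68719476736
(3,0): OLD=1829153441/16777216 → NEW=0, ERR=1829153441/16777216
(3,1): OLD=17521067533/134217728 → NEW=255, ERR=-16704453107/134217728
(3,2): OLD=41520360311/1073741824 → NEW=0, ERR=41520360311/1073741824
(3,3): OLD=7461977900261/68719476736 → NEW=0, ERR=7461977900261/68719476736
(3,4): OLD=108327062257989/549755813888 → NEW=255, ERR=-31860670283451/549755813888
(3,5): OLD=1115124781383403/8796093022208 → NEW=0, ERR=1115124781383403/8796093022208
(4,0): OLD=321553005391/2147483648 → NEW=255, ERR=-226055324849/2147483648
(4,1): OLD=2684111296643/34359738368 → NEW=0, ERR=2684111296643/34359738368
(4,2): OLD=217529443423385/1099511627776 → NEW=255, ERR=-62846021659495/1099511627776
(4,3): OLD=2717585558502237/17592186044416 → NEW=255, ERR=-1768421882823843/17592186044416
(4,4): OLD=31656751251982637/281474976710656 → NEW=0, ERR=31656751251982637/281474976710656
(4,5): OLD=1023215707686706459/4503599627370496 → NEW=255, ERR=-125202197292770021/4503599627370496
(5,0): OLD=93871756726841/549755813888 → NEW=255, ERR=-46315975814599/549755813888
(5,1): OLD=2854455475285193/17592186044416 → NEW=255, ERR=-1631551966040887/17592186044416
(5,2): OLD=14580024870719667/140737488355328 → NEW=0, ERR=14580024870719667/140737488355328
(5,3): OLD=974694200838826849/4503599627370496 → NEW=255, ERR=-173723704140649631/4503599627370496
(5,4): OLD=1691322012269725761/9007199254740992 → NEW=255, ERR=-605513797689227199/9007199254740992
(5,5): OLD=20598440208510075509/144115188075855872 → NEW=255, ERR=-16150932750833171851/144115188075855872
Row 0: ......
Row 1: ......
Row 2: .#.#..
Row 3: .#..#.
Row 4: #.##.#
Row 5: ##.###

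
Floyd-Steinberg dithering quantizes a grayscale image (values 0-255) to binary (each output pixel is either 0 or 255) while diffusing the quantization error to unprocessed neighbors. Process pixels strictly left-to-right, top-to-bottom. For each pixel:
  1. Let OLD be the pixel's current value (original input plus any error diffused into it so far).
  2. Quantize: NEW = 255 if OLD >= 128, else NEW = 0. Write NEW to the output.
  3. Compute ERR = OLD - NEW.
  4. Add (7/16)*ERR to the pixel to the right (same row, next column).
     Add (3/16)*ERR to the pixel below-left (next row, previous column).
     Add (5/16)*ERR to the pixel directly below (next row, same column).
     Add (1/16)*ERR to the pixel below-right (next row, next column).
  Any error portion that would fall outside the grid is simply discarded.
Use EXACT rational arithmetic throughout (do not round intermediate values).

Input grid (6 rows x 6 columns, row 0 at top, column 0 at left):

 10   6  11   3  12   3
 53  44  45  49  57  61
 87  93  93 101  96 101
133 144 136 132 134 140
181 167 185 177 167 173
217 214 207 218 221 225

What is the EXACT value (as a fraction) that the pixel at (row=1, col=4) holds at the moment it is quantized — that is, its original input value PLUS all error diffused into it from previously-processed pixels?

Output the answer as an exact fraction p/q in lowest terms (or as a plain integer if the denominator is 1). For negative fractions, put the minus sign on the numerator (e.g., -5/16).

(0,0): OLD=10 → NEW=0, ERR=10
(0,1): OLD=83/8 → NEW=0, ERR=83/8
(0,2): OLD=1989/128 → NEW=0, ERR=1989/128
(0,3): OLD=20067/2048 → NEW=0, ERR=20067/2048
(0,4): OLD=533685/32768 → NEW=0, ERR=533685/32768
(0,5): OLD=5308659/524288 → NEW=0, ERR=5308659/524288
(1,0): OLD=7433/128 → NEW=0, ERR=7433/128
(1,1): OLD=78015/1024 → NEW=0, ERR=78015/1024
(1,2): OLD=2807339/32768 → NEW=0, ERR=2807339/32768
(1,3): OLD=12264271/131072 → NEW=0, ERR=12264271/131072
(1,4): OLD=885308173/8388608 → NEW=0, ERR=885308173/8388608
Target (1,4): original=57, with diffused error = 885308173/8388608

Answer: 885308173/8388608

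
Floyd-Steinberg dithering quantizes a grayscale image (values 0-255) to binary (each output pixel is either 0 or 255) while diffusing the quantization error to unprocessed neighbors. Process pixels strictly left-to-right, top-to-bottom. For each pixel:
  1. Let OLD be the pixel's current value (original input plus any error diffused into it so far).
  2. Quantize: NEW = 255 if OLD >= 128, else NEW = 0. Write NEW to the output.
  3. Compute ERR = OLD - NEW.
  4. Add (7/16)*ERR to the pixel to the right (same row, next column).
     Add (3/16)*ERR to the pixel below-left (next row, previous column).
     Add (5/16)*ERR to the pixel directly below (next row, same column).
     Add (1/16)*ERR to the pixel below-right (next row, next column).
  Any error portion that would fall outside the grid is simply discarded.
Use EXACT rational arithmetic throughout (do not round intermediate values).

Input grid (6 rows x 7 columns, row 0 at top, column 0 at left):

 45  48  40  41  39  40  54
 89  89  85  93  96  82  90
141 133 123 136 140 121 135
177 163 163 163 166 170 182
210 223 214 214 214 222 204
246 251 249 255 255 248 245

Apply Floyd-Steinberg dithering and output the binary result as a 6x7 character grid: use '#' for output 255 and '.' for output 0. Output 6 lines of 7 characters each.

Answer: .......
.#.#.#.
#.#.#.#
##.###.
####.##
#######

Derivation:
(0,0): OLD=45 → NEW=0, ERR=45
(0,1): OLD=1083/16 → NEW=0, ERR=1083/16
(0,2): OLD=17821/256 → NEW=0, ERR=17821/256
(0,3): OLD=292683/4096 → NEW=0, ERR=292683/4096
(0,4): OLD=4604685/65536 → NEW=0, ERR=4604685/65536
(0,5): OLD=74175835/1048576 → NEW=0, ERR=74175835/1048576
(0,6): OLD=1425200509/16777216 → NEW=0, ERR=1425200509/16777216
(1,0): OLD=29633/256 → NEW=0, ERR=29633/256
(1,1): OLD=361799/2048 → NEW=255, ERR=-160441/2048
(1,2): OLD=5905363/65536 → NEW=0, ERR=5905363/65536
(1,3): OLD=45161495/262144 → NEW=255, ERR=-21685225/262144
(1,4): OLD=1669255589/16777216 → NEW=0, ERR=1669255589/16777216
(1,5): OLD=22542482101/134217728 → NEW=255, ERR=-11683038539/134217728
(1,6): OLD=177994785787/2147483648 → NEW=0, ERR=177994785787/2147483648
(2,0): OLD=5324285/32768 → NEW=255, ERR=-3031555/32768
(2,1): OLD=96650415/1048576 → NEW=0, ERR=96650415/1048576
(2,2): OLD=2870211021/16777216 → NEW=255, ERR=-1407979059/16777216
(2,3): OLD=13115818149/134217728 → NEW=0, ERR=13115818149/134217728
(2,4): OLD=206538355253/1073741824 → NEW=255, ERR=-67265809867/1073741824
(2,5): OLD=3028812994023/34359738368 → NEW=0, ERR=3028812994023/34359738368
(2,6): OLD=106667450830017/549755813888 → NEW=255, ERR=-33520281711423/549755813888
(3,0): OLD=2774469677/16777216 → NEW=255, ERR=-1503720403/16777216
(3,1): OLD=17592438185/134217728 → NEW=255, ERR=-16633082455/134217728
(3,2): OLD=114503901323/1073741824 → NEW=0, ERR=114503901323/1073741824
(3,3): OLD=958642655709/4294967296 → NEW=255, ERR=-136574004771/4294967296
(3,4): OLD=85292879687725/549755813888 → NEW=255, ERR=-54894852853715/549755813888
(3,5): OLD=609187971767511/4398046511104 → NEW=255, ERR=-512313888564009/4398046511104
(3,6): OLD=8267791015164809/70368744177664 → NEW=0, ERR=8267791015164809/70368744177664
(4,0): OLD=340923502595/2147483648 → NEW=255, ERR=-206684827645/2147483648
(4,1): OLD=5379328462503/34359738368 → NEW=255, ERR=-3382404821337/34359738368
(4,2): OLD=104755689411369/549755813888 → NEW=255, ERR=-35432043130071/549755813888
(4,3): OLD=720436840352403/4398046511104 → NEW=255, ERR=-401065019979117/4398046511104
(4,4): OLD=4189434276720073/35184372088832 → NEW=0, ERR=4189434276720073/35184372088832
(4,5): OLD=285393579988241737/1125899906842624 → NEW=255, ERR=-1710896256627383/1125899906842624
(4,6): OLD=4193231947878731471/18014398509481984 → NEW=255, ERR=-400439672039174449/18014398509481984
(5,0): OLD=108557929540837/549755813888 → NEW=255, ERR=-31629803000603/549755813888
(5,1): OLD=778305448297847/4398046511104 → NEW=255, ERR=-343196412033673/4398046511104
(5,2): OLD=6033008906865649/35184372088832 → NEW=255, ERR=-2939005975786511/35184372088832
(5,3): OLD=58618623781299989/281474976710656 → NEW=255, ERR=-13157495279917291/281474976710656
(5,4): OLD=4787765902470897351/18014398509481984 → NEW=255, ERR=194094282552991431/18014398509481984
(5,5): OLD=36823296448264207959/144115188075855872 → NEW=255, ERR=73923488920960599/144115188075855872
(5,6): OLD=549212420077386459449/2305843009213693952 → NEW=255, ERR=-38777547272105498311/2305843009213693952
Row 0: .......
Row 1: .#.#.#.
Row 2: #.#.#.#
Row 3: ##.###.
Row 4: ####.##
Row 5: #######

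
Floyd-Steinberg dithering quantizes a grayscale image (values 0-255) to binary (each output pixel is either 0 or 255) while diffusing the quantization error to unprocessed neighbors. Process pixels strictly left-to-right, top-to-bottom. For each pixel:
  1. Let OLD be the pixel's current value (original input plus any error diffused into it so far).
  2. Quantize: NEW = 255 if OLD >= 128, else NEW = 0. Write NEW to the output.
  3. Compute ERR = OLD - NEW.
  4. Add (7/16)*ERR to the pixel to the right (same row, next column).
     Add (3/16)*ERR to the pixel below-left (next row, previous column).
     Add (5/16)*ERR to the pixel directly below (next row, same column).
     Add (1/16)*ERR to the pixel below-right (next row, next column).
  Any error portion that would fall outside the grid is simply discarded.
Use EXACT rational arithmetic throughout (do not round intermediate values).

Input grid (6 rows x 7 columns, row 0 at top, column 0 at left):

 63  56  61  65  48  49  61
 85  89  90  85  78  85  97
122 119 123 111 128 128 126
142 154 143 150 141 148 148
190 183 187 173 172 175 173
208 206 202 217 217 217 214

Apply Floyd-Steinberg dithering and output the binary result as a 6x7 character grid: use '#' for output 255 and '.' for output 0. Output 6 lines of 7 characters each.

(0,0): OLD=63 → NEW=0, ERR=63
(0,1): OLD=1337/16 → NEW=0, ERR=1337/16
(0,2): OLD=24975/256 → NEW=0, ERR=24975/256
(0,3): OLD=441065/4096 → NEW=0, ERR=441065/4096
(0,4): OLD=6233183/65536 → NEW=0, ERR=6233183/65536
(0,5): OLD=95012505/1048576 → NEW=0, ERR=95012505/1048576
(0,6): OLD=1688497711/16777216 → NEW=0, ERR=1688497711/16777216
(1,0): OLD=30811/256 → NEW=0, ERR=30811/256
(1,1): OLD=389117/2048 → NEW=255, ERR=-133123/2048
(1,2): OLD=7697985/65536 → NEW=0, ERR=7697985/65536
(1,3): OLD=50848301/262144 → NEW=255, ERR=-15998419/262144
(1,4): OLD=1757271911/16777216 → NEW=0, ERR=1757271911/16777216
(1,5): OLD=24690052759/134217728 → NEW=255, ERR=-9535467881/134217728
(1,6): OLD=221259147769/2147483648 → NEW=0, ERR=221259147769/2147483648
(2,0): OLD=4830767/32768 → NEW=255, ERR=-3525073/32768
(2,1): OLD=85111413/1048576 → NEW=0, ERR=85111413/1048576
(2,2): OLD=3015076255/16777216 → NEW=255, ERR=-1263113825/16777216
(2,3): OLD=11538772327/134217728 → NEW=0, ERR=11538772327/134217728
(2,4): OLD=194571297751/1073741824 → NEW=255, ERR=-79232867369/1073741824
(2,5): OLD=3414657185373/34359738368 → NEW=0, ERR=3414657185373/34359738368
(2,6): OLD=108431484891483/549755813888 → NEW=255, ERR=-31756247649957/549755813888
(3,0): OLD=2073687231/16777216 → NEW=0, ERR=2073687231/16777216
(3,1): OLD=28534802515/134217728 → NEW=255, ERR=-5690718125/134217728
(3,2): OLD=131120579817/1073741824 → NEW=0, ERR=131120579817/1073741824
(3,3): OLD=909459360623/4294967296 → NEW=255, ERR=-185757299857/4294967296
(3,4): OLD=67633799459007/549755813888 → NEW=0, ERR=67633799459007/549755813888
(3,5): OLD=956297483643437/4398046511104 → NEW=255, ERR=-165204376688083/4398046511104
(3,6): OLD=8424969715207155/70368744177664 → NEW=0, ERR=8424969715207155/70368744177664
(4,0): OLD=473897227985/2147483648 → NEW=255, ERR=-73711102255/2147483648
(4,1): OLD=6368752400029/34359738368 → NEW=255, ERR=-2392980883811/34359738368
(4,2): OLD=101117764744531/549755813888 → NEW=255, ERR=-39069967796909/549755813888
(4,3): OLD=699692390799233/4398046511104 → NEW=255, ERR=-421809469532287/4398046511104
(4,4): OLD=5585140542537331/35184372088832 → NEW=255, ERR=-3386874340114829/35184372088832
(4,5): OLD=170331928277179315/1125899906842624 → NEW=255, ERR=-116772547967689805/1125899906842624
(4,6): OLD=2930788363150977749/18014398509481984 → NEW=255, ERR=-1662883256766928171/18014398509481984
(5,0): OLD=101273378456871/549755813888 → NEW=255, ERR=-38914354084569/549755813888
(5,1): OLD=606038133854989/4398046511104 → NEW=255, ERR=-515463726476531/4398046511104
(5,2): OLD=3735855782475691/35184372088832 → NEW=0, ERR=3735855782475691/35184372088832
(5,3): OLD=59388825314558199/281474976710656 → NEW=255, ERR=-12387293746659081/281474976710656
(5,4): OLD=2562079489129428733/18014398509481984 → NEW=255, ERR=-2031592130788477187/18014398509481984
(5,5): OLD=16130156719773673389/144115188075855872 → NEW=0, ERR=16130156719773673389/144115188075855872
(5,6): OLD=524899284599604797571/2305843009213693952 → NEW=255, ERR=-63090682749887160189/2305843009213693952
Row 0: .......
Row 1: .#.#.#.
Row 2: #.#.#.#
Row 3: .#.#.#.
Row 4: #######
Row 5: ##.##.#

Answer: .......
.#.#.#.
#.#.#.#
.#.#.#.
#######
##.##.#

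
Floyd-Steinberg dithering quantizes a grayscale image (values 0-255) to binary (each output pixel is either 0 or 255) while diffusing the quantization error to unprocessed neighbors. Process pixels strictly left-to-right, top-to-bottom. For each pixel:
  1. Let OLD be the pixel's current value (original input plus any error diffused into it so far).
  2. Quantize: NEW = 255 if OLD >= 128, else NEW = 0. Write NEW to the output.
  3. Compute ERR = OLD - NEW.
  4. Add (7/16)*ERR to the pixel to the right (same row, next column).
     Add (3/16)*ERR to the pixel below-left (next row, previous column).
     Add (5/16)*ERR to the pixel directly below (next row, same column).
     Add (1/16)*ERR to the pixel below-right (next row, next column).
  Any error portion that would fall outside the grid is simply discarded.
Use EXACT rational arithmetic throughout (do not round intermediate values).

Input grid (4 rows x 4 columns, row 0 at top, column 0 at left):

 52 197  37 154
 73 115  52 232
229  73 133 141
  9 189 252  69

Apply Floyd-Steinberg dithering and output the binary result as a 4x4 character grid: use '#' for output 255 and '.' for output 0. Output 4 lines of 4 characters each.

(0,0): OLD=52 → NEW=0, ERR=52
(0,1): OLD=879/4 → NEW=255, ERR=-141/4
(0,2): OLD=1381/64 → NEW=0, ERR=1381/64
(0,3): OLD=167363/1024 → NEW=255, ERR=-93757/1024
(1,0): OLD=5289/64 → NEW=0, ERR=5289/64
(1,1): OLD=75487/512 → NEW=255, ERR=-55073/512
(1,2): OLD=-125941/16384 → NEW=0, ERR=-125941/16384
(1,3): OLD=52788797/262144 → NEW=255, ERR=-14057923/262144
(2,0): OLD=1922309/8192 → NEW=255, ERR=-166651/8192
(2,1): OLD=8967879/262144 → NEW=0, ERR=8967879/262144
(2,2): OLD=67521395/524288 → NEW=255, ERR=-66172045/524288
(2,3): OLD=574980071/8388608 → NEW=0, ERR=574980071/8388608
(3,0): OLD=37988213/4194304 → NEW=0, ERR=37988213/4194304
(3,1): OLD=11993468715/67108864 → NEW=255, ERR=-5119291605/67108864
(3,2): OLD=208493088341/1073741824 → NEW=255, ERR=-65311076779/1073741824
(3,3): OLD=960700333523/17179869184 → NEW=0, ERR=960700333523/17179869184
Row 0: .#.#
Row 1: .#.#
Row 2: #.#.
Row 3: .##.

Answer: .#.#
.#.#
#.#.
.##.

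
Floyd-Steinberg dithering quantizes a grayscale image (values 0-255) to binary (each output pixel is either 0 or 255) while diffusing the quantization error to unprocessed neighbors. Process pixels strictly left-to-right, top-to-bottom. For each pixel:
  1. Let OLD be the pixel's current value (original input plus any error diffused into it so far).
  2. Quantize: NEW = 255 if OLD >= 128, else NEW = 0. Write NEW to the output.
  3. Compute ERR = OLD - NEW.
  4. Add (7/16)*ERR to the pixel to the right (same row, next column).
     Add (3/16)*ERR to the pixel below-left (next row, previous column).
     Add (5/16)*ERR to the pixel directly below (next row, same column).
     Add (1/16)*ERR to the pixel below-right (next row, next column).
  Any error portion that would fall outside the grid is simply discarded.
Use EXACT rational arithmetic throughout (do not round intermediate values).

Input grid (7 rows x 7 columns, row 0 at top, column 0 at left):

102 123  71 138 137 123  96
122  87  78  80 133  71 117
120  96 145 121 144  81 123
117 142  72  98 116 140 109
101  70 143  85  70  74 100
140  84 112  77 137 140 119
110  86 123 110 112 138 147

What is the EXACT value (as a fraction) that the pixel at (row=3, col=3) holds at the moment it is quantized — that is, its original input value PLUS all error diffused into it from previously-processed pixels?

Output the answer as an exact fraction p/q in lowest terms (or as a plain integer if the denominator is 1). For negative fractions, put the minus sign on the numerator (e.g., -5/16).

(0,0): OLD=102 → NEW=0, ERR=102
(0,1): OLD=1341/8 → NEW=255, ERR=-699/8
(0,2): OLD=4195/128 → NEW=0, ERR=4195/128
(0,3): OLD=311989/2048 → NEW=255, ERR=-210251/2048
(0,4): OLD=3017459/32768 → NEW=0, ERR=3017459/32768
(0,5): OLD=85609637/524288 → NEW=255, ERR=-48083803/524288
(0,6): OLD=468719747/8388608 → NEW=0, ERR=468719747/8388608
(1,0): OLD=17599/128 → NEW=255, ERR=-15041/128
(1,1): OLD=21305/1024 → NEW=0, ERR=21305/1024
(1,2): OLD=2380077/32768 → NEW=0, ERR=2380077/32768
(1,3): OLD=12977449/131072 → NEW=0, ERR=12977449/131072
(1,4): OLD=1522374491/8388608 → NEW=255, ERR=-616720549/8388608
(1,5): OLD=1772169675/67108864 → NEW=0, ERR=1772169675/67108864
(1,6): OLD=150627044229/1073741824 → NEW=255, ERR=-123177120891/1073741824
(2,0): OLD=1428355/16384 → NEW=0, ERR=1428355/16384
(2,1): OLD=77027153/524288 → NEW=255, ERR=-56666287/524288
(2,2): OLD=1176727859/8388608 → NEW=255, ERR=-962367181/8388608
(2,3): OLD=6207848283/67108864 → NEW=0, ERR=6207848283/67108864
(2,4): OLD=92682950795/536870912 → NEW=255, ERR=-44219131765/536870912
(2,5): OLD=465803540249/17179869184 → NEW=0, ERR=465803540249/17179869184
(2,6): OLD=27670113101375/274877906944 → NEW=0, ERR=27670113101375/274877906944
(3,0): OLD=1040005075/8388608 → NEW=0, ERR=1040005075/8388608
(3,1): OLD=9824933079/67108864 → NEW=255, ERR=-7287827241/67108864
(3,2): OLD=-414903243/536870912 → NEW=0, ERR=-414903243/536870912
(3,3): OLD=223243575939/2147483648 → NEW=0, ERR=223243575939/2147483648
Target (3,3): original=98, with diffused error = 223243575939/2147483648

Answer: 223243575939/2147483648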